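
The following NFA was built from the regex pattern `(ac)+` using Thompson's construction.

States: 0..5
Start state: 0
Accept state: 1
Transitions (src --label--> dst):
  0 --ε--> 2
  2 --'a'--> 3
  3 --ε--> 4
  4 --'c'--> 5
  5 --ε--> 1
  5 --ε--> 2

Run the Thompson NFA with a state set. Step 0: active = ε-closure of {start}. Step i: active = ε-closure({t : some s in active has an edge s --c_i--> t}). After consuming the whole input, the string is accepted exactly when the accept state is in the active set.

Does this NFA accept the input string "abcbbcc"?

Answer: REJECT

Trace:
initial (ε-close {0}): {0,2}
'a' @ 1: {3,4}
'b' @ 2: {}  — no active states
rest 'cbbcc' ignored (set empty)
final: {}; accept 1 not in set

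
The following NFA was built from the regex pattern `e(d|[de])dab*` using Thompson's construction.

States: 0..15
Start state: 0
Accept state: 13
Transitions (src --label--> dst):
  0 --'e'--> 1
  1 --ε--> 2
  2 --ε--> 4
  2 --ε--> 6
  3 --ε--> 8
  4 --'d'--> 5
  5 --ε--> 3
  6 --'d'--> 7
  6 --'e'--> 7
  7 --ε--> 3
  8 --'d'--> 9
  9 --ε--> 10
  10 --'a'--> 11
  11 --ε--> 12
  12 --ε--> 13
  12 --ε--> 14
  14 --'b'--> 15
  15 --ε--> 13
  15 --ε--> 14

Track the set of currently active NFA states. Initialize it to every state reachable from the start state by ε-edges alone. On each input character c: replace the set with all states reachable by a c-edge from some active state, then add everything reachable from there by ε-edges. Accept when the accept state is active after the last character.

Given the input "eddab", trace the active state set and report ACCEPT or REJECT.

initial (ε-close {0}): {0}
'e' @ 1: {1,2,4,6}
'd' @ 2: {3,5,7,8}
'd' @ 3: {9,10}
'a' @ 4: {11,12,13,14}  [accepting]
'b' @ 5: {13,14,15}  [accepting]
end set {13,14,15} — state 13 in

Answer: ACCEPT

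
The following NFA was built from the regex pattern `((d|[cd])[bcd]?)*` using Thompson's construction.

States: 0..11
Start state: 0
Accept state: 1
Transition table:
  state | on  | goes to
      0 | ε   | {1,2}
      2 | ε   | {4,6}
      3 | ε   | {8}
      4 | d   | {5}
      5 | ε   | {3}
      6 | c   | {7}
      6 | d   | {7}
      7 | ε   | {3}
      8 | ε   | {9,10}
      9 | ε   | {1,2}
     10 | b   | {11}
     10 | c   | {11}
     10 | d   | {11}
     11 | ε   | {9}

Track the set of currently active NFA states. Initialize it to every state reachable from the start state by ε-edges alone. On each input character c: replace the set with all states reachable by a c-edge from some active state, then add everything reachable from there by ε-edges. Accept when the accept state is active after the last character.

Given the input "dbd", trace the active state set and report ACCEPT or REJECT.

start: ε-closure({0}) = {0,1,2,4,6}
'd' @ 1: {1,2,3,4,5,6,7,8,9,10}  [accepting]
'b' @ 2: {1,2,4,6,9,11}  [accepting]
'd' @ 3: {1,2,3,4,5,6,7,8,9,10}  [accepting]
final: {1,2,3,4,5,6,7,8,9,10}; accept 1 in set

Answer: ACCEPT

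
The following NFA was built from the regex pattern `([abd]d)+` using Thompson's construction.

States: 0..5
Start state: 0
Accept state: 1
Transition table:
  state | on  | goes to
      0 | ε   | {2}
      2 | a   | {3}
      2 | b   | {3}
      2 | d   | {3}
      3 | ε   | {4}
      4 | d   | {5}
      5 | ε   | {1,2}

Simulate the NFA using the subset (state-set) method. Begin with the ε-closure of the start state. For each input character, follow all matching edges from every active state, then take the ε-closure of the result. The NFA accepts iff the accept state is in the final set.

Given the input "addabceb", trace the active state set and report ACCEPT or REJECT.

Answer: REJECT

Derivation:
start: ε-closure({0}) = {0,2}
'a' @ 1: {3,4}
'd' @ 2: {1,2,5}  (accept∈set)
'd' @ 3: {3,4}
'a' @ 4: {}  — state set empty
rest 'bceb' ignored (set empty)
end set {} — state 1 not in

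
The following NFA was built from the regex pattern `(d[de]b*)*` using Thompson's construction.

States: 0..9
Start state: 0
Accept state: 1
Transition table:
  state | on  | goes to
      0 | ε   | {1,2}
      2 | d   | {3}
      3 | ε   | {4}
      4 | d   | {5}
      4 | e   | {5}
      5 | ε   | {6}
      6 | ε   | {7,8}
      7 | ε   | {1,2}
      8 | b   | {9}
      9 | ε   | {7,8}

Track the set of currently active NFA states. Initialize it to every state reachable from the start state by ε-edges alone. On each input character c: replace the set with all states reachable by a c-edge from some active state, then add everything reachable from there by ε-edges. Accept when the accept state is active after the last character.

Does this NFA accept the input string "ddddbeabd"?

Answer: REJECT

Trace:
start: ε-closure({0}) = {0,1,2}
'd' @ 1: {3,4}
'd' @ 2: {1,2,5,6,7,8}  (accept∈set)
'd' @ 3: {3,4}
'd' @ 4: {1,2,5,6,7,8}  (accept∈set)
'b' @ 5: {1,2,7,8,9}  (accept∈set)
'e' @ 6: {}  — dead — no transitions
rest 'abd' ignored (set empty)
final: {}; accept 1 not in set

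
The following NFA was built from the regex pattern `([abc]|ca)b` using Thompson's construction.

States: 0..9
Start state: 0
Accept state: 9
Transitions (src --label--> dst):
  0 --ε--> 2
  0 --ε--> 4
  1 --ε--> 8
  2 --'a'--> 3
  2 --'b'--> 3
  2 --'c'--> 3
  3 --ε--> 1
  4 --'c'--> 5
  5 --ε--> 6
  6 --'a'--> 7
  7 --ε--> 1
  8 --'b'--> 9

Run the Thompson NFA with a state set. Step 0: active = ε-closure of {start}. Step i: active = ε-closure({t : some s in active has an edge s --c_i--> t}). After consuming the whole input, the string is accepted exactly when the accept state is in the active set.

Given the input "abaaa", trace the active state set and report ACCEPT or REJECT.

start: ε-closure({0}) = {0,2,4}
'a' @ 1: {1,3,8}
'b' @ 2: {9}  (accept∈set)
'a' @ 3: {}  — dead — no transitions
rest 'aa' ignored (set empty)
after full input: {}  (accept=9 not in)

Answer: REJECT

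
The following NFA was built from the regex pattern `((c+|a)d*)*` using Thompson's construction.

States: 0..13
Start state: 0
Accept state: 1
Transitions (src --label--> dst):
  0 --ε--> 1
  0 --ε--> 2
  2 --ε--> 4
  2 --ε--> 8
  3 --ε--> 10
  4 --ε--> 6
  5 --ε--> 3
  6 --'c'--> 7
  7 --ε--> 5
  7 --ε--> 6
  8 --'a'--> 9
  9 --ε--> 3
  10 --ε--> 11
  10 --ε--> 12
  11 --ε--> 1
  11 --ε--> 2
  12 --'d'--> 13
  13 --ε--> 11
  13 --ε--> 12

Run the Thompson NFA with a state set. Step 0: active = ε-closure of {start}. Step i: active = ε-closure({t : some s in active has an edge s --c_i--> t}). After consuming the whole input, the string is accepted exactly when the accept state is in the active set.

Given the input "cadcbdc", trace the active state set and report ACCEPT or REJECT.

Answer: REJECT

Steps:
S₀ = ε-closure({0}) = {0,1,2,4,6,8}
'c' @ 1: {1,2,3,4,5,6,7,8,10,11,12}  (accept∈set)
'a' @ 2: {1,2,3,4,6,8,9,10,11,12}  (accept∈set)
'd' @ 3: {1,2,4,6,8,11,12,13}  (accept∈set)
'c' @ 4: {1,2,3,4,5,6,7,8,10,11,12}  (accept∈set)
'b' @ 5: {}  — dead — no transitions
rest 'dc' ignored (set empty)
after full input: {}  (accept=1 not in)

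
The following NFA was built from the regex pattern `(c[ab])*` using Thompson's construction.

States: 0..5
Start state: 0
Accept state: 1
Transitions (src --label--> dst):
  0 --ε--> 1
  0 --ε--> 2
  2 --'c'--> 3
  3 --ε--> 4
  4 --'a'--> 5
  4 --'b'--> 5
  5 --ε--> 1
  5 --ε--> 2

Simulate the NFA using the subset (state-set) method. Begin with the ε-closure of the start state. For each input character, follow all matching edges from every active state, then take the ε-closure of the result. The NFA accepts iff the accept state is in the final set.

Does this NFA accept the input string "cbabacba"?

start: ε-closure({0}) = {0,1,2}
'c' @ 1: {3,4}
'b' @ 2: {1,2,5}  ✓accept
'a' @ 3: {}  — no active states
rest 'bacba' ignored (set empty)
final: {}; accept 1 not in set

Answer: REJECT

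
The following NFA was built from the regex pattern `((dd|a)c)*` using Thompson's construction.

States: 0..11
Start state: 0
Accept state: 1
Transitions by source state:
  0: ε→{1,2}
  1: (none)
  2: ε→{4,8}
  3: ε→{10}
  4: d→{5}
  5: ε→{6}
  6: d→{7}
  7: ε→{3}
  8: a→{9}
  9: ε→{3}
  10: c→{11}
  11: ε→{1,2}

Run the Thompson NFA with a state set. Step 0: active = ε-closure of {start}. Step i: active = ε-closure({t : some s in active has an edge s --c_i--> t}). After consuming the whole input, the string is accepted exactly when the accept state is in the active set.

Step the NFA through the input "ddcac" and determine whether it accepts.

Answer: ACCEPT

Derivation:
initial (ε-close {0}): {0,1,2,4,8}
'd' @ 1: {5,6}
'd' @ 2: {3,7,10}
'c' @ 3: {1,2,4,8,11}  [accepting]
'a' @ 4: {3,9,10}
'c' @ 5: {1,2,4,8,11}  [accepting]
end set {1,2,4,8,11} — state 1 in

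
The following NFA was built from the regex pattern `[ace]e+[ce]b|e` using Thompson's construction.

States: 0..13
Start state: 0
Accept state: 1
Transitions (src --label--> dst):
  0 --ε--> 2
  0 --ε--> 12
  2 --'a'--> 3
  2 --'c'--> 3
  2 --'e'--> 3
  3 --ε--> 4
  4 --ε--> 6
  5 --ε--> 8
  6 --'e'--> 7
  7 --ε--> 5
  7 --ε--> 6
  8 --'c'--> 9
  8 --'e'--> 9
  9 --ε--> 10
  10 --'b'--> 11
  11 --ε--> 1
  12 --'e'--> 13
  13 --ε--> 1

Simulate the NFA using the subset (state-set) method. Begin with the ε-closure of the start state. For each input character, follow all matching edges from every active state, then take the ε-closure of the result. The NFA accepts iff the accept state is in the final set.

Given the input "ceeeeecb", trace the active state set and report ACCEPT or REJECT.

Answer: ACCEPT

Steps:
start: ε-closure({0}) = {0,2,12}
'c' @ 1: {3,4,6}
'e' @ 2: {5,6,7,8}
'e' @ 3: {5,6,7,8,9,10}
'e' @ 4: {5,6,7,8,9,10}
'e' @ 5: {5,6,7,8,9,10}
'e' @ 6: {5,6,7,8,9,10}
'c' @ 7: {9,10}
'b' @ 8: {1,11}  [accepting]
end set {1,11} — state 1 in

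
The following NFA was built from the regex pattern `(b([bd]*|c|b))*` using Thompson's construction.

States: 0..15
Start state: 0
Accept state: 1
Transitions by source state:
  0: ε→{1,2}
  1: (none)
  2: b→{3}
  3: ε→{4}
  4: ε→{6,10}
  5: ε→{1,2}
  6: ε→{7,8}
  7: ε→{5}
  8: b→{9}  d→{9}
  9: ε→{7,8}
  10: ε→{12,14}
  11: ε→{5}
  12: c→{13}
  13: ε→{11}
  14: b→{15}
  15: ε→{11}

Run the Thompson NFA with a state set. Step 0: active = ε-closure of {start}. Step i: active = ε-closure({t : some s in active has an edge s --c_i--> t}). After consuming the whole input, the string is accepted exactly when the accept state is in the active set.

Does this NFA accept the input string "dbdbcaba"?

initial (ε-close {0}): {0,1,2}
'd' @ 1: {}  — no active states
rest 'bdbcaba' ignored (set empty)
end set {} — state 1 not in

Answer: REJECT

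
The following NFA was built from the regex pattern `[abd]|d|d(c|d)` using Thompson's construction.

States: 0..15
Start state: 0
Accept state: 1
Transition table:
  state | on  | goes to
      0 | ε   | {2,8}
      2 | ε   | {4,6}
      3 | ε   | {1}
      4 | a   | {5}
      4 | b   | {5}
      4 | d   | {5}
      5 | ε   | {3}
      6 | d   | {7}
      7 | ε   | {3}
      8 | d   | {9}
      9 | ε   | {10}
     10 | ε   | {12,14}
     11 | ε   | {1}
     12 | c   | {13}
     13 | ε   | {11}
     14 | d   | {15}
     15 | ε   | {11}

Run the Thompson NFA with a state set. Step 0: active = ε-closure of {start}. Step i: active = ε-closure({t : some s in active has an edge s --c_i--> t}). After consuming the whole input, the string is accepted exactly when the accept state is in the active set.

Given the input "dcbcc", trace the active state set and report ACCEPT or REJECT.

initial (ε-close {0}): {0,2,4,6,8}
'd' @ 1: {1,3,5,7,9,10,12,14}  [accepting]
'c' @ 2: {1,11,13}  [accepting]
'b' @ 3: {}  — dead — no transitions
rest 'cc' ignored (set empty)
final: {}; accept 1 not in set

Answer: REJECT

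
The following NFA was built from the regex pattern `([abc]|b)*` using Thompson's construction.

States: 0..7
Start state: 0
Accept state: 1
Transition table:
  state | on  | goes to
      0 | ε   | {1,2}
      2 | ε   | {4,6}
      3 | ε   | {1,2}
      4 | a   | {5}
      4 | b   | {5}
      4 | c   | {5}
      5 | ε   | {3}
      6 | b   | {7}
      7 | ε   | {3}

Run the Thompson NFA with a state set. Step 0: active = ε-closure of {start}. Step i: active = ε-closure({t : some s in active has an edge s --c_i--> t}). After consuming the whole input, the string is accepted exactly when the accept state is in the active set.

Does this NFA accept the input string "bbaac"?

initial (ε-close {0}): {0,1,2,4,6}
'b' @ 1: {1,2,3,4,5,6,7}  [accepting]
'b' @ 2: {1,2,3,4,5,6,7}  [accepting]
'a' @ 3: {1,2,3,4,5,6}  [accepting]
'a' @ 4: {1,2,3,4,5,6}  [accepting]
'c' @ 5: {1,2,3,4,5,6}  [accepting]
after full input: {1,2,3,4,5,6}  (accept=1 in)

Answer: ACCEPT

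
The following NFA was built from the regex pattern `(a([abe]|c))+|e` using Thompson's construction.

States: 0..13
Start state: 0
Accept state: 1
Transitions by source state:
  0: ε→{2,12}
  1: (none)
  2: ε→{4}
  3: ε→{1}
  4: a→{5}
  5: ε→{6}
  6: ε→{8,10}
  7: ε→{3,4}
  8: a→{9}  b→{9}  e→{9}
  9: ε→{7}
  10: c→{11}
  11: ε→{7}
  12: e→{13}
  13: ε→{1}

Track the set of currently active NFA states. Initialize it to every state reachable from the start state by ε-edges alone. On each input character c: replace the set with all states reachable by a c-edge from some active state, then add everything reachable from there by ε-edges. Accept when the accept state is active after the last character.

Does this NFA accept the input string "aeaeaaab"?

start: ε-closure({0}) = {0,2,4,12}
'a' @ 1: {5,6,8,10}
'e' @ 2: {1,3,4,7,9}  [accepting]
'a' @ 3: {5,6,8,10}
'e' @ 4: {1,3,4,7,9}  [accepting]
'a' @ 5: {5,6,8,10}
'a' @ 6: {1,3,4,7,9}  [accepting]
'a' @ 7: {5,6,8,10}
'b' @ 8: {1,3,4,7,9}  [accepting]
final: {1,3,4,7,9}; accept 1 in set

Answer: ACCEPT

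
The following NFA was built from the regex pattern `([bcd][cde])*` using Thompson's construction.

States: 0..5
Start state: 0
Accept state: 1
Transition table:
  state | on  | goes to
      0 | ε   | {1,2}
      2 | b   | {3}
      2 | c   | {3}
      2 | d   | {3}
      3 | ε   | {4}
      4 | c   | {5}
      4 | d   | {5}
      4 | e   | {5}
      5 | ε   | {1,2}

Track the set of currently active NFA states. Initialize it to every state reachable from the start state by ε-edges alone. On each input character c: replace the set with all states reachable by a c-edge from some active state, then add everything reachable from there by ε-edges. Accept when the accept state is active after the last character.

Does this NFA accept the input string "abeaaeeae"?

start: ε-closure({0}) = {0,1,2}
'a' @ 1: {}  — state set empty
rest 'beaaeeae' ignored (set empty)
end set {} — state 1 not in

Answer: REJECT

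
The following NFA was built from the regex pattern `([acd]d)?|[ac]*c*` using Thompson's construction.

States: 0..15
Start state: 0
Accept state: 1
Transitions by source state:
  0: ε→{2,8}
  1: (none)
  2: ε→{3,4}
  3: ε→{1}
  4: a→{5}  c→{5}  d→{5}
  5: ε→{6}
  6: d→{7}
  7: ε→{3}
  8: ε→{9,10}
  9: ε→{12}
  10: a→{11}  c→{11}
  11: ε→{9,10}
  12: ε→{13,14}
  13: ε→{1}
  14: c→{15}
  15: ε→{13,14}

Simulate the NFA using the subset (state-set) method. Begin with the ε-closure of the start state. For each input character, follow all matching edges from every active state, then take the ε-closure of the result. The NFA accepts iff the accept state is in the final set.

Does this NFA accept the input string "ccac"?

Answer: ACCEPT

Steps:
initial (ε-close {0}): {0,1,2,3,4,8,9,10,12,13,14}
'c' @ 1: {1,5,6,9,10,11,12,13,14,15}  (accept∈set)
'c' @ 2: {1,9,10,11,12,13,14,15}  (accept∈set)
'a' @ 3: {1,9,10,11,12,13,14}  (accept∈set)
'c' @ 4: {1,9,10,11,12,13,14,15}  (accept∈set)
end set {1,9,10,11,12,13,14,15} — state 1 in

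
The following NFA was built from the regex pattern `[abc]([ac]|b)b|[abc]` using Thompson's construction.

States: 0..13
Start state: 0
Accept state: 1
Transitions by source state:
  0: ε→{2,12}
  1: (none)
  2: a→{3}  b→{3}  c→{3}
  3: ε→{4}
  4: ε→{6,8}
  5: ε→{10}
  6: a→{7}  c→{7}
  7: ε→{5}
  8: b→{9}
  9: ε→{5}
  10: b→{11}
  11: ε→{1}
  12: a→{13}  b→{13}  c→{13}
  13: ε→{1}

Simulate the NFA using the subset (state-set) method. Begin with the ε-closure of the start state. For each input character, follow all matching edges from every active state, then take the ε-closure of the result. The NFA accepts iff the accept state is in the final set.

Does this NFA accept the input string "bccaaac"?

initial (ε-close {0}): {0,2,12}
'b' @ 1: {1,3,4,6,8,13}  [accepting]
'c' @ 2: {5,7,10}
'c' @ 3: {}  — state set empty
rest 'aaac' ignored (set empty)
end set {} — state 1 not in

Answer: REJECT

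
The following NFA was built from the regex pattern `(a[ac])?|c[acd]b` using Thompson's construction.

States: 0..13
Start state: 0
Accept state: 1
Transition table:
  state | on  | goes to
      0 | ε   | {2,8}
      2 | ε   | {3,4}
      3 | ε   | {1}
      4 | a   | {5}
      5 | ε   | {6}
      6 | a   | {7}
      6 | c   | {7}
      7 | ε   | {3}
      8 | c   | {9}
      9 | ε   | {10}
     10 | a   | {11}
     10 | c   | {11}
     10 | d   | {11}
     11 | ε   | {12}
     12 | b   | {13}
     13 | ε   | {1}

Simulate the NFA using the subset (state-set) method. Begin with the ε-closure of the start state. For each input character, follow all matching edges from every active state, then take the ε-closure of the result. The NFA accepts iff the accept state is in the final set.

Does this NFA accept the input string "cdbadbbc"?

Answer: REJECT

Derivation:
start: ε-closure({0}) = {0,1,2,3,4,8}
'c' @ 1: {9,10}
'd' @ 2: {11,12}
'b' @ 3: {1,13}  [accepting]
'a' @ 4: {}  — dead — no transitions
rest 'dbbc' ignored (set empty)
end set {} — state 1 not in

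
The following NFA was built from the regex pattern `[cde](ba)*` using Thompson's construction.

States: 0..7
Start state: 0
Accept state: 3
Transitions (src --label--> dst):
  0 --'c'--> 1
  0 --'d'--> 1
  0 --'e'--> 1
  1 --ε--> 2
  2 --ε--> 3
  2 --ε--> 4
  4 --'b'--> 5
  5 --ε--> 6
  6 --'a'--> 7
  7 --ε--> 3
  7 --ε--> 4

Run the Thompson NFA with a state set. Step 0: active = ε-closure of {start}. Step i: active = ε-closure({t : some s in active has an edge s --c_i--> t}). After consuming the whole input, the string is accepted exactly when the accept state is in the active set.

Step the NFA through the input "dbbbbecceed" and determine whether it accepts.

S₀ = ε-closure({0}) = {0}
'd' @ 1: {1,2,3,4}  ✓accept
'b' @ 2: {5,6}
'b' @ 3: {}  — state set empty
rest 'bbecceed' ignored (set empty)
after full input: {}  (accept=3 not in)

Answer: REJECT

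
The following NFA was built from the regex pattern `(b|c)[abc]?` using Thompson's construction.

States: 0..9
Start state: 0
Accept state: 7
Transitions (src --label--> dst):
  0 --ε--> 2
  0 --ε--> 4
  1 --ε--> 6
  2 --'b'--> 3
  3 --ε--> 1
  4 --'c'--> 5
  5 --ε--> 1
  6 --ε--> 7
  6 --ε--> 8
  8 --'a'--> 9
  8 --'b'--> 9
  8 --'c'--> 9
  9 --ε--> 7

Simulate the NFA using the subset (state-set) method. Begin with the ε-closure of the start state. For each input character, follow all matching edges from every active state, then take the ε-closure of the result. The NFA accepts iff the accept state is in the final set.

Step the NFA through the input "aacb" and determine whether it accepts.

S₀ = ε-closure({0}) = {0,2,4}
'a' @ 1: {}  — dead — no transitions
rest 'acb' ignored (set empty)
final: {}; accept 7 not in set

Answer: REJECT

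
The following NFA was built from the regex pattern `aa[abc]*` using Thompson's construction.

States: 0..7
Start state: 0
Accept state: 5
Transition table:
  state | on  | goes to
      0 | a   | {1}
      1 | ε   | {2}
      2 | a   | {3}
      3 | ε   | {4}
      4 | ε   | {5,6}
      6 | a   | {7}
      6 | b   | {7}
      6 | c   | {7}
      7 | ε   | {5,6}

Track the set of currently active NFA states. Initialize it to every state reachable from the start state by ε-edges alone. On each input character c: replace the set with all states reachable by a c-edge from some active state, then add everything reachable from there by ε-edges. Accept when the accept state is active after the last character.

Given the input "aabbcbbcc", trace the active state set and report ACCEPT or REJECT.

Answer: ACCEPT

Steps:
initial (ε-close {0}): {0}
'a' @ 1: {1,2}
'a' @ 2: {3,4,5,6}  (accept∈set)
'b' @ 3: {5,6,7}  (accept∈set)
'b' @ 4: {5,6,7}  (accept∈set)
'c' @ 5: {5,6,7}  (accept∈set)
'b' @ 6: {5,6,7}  (accept∈set)
'b' @ 7: {5,6,7}  (accept∈set)
'c' @ 8: {5,6,7}  (accept∈set)
'c' @ 9: {5,6,7}  (accept∈set)
end set {5,6,7} — state 5 in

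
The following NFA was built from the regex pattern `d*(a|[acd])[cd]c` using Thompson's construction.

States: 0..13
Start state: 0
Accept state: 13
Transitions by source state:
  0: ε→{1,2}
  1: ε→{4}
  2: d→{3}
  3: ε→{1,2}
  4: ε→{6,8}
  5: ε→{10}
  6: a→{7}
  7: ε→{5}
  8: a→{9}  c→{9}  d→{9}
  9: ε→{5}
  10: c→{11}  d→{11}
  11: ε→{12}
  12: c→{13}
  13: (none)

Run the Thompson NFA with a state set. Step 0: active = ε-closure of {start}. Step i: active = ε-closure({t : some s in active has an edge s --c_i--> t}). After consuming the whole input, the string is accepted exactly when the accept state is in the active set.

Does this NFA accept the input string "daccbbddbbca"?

Answer: REJECT

Steps:
initial (ε-close {0}): {0,1,2,4,6,8}
'd' @ 1: {1,2,3,4,5,6,8,9,10}
'a' @ 2: {5,7,9,10}
'c' @ 3: {11,12}
'c' @ 4: {13}  (accept∈set)
'b' @ 5: {}  — state set empty
rest 'bddbbca' ignored (set empty)
final: {}; accept 13 not in set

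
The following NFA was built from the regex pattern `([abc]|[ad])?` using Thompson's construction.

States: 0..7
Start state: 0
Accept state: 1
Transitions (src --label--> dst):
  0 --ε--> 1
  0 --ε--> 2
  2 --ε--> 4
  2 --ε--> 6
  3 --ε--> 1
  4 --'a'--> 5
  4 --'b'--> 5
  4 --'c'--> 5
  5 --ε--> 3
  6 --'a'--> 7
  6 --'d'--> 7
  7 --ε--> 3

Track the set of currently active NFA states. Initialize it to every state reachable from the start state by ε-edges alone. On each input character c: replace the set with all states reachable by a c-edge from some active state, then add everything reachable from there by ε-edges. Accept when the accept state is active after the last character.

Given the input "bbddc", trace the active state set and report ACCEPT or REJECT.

Answer: REJECT

Steps:
initial (ε-close {0}): {0,1,2,4,6}
'b' @ 1: {1,3,5}  (accept∈set)
'b' @ 2: {}  — no active states
rest 'ddc' ignored (set empty)
final: {}; accept 1 not in set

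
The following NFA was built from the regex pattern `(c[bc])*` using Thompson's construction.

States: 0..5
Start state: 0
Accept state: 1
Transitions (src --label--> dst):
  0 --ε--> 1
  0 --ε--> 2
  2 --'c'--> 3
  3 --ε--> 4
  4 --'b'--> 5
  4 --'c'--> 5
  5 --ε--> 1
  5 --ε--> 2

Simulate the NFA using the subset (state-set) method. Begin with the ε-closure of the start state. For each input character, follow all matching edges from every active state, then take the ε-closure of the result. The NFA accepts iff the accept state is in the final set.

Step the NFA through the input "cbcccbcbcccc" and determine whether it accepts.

Answer: ACCEPT

Derivation:
initial (ε-close {0}): {0,1,2}
'c' @ 1: {3,4}
'b' @ 2: {1,2,5}  (accept∈set)
'c' @ 3: {3,4}
'c' @ 4: {1,2,5}  (accept∈set)
'c' @ 5: {3,4}
'b' @ 6: {1,2,5}  (accept∈set)
'c' @ 7: {3,4}
'b' @ 8: {1,2,5}  (accept∈set)
'c' @ 9: {3,4}
'c' @ 10: {1,2,5}  (accept∈set)
'c' @ 11: {3,4}
'c' @ 12: {1,2,5}  (accept∈set)
final: {1,2,5}; accept 1 in set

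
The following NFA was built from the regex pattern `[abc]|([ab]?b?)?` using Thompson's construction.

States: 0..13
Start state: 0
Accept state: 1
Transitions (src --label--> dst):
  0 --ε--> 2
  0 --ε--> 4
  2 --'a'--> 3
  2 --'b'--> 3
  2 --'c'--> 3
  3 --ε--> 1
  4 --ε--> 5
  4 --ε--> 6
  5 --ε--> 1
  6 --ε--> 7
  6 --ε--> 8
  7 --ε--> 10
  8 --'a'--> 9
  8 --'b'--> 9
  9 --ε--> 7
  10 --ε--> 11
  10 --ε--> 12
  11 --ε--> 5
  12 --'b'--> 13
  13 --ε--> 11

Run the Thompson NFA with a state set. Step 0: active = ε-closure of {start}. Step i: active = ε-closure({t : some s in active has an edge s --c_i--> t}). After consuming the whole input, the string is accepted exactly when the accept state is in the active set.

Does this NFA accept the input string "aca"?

Answer: REJECT

Steps:
start: ε-closure({0}) = {0,1,2,4,5,6,7,8,10,11,12}
'a' @ 1: {1,3,5,7,9,10,11,12}  (accept∈set)
'c' @ 2: {}  — state set empty
rest 'a' ignored (set empty)
final: {}; accept 1 not in set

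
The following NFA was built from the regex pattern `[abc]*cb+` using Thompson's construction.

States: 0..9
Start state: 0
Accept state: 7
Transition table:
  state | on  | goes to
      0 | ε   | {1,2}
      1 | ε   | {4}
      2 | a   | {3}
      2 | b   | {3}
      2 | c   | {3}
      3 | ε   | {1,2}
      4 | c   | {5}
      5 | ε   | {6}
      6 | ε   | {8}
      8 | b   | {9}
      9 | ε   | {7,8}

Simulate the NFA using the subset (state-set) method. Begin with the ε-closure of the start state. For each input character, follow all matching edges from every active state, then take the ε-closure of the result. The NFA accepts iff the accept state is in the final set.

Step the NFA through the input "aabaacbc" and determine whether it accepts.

Answer: REJECT

Trace:
start: ε-closure({0}) = {0,1,2,4}
'a' @ 1: {1,2,3,4}
'a' @ 2: {1,2,3,4}
'b' @ 3: {1,2,3,4}
'a' @ 4: {1,2,3,4}
'a' @ 5: {1,2,3,4}
'c' @ 6: {1,2,3,4,5,6,8}
'b' @ 7: {1,2,3,4,7,8,9}  [accepting]
'c' @ 8: {1,2,3,4,5,6,8}
end set {1,2,3,4,5,6,8} — state 7 not in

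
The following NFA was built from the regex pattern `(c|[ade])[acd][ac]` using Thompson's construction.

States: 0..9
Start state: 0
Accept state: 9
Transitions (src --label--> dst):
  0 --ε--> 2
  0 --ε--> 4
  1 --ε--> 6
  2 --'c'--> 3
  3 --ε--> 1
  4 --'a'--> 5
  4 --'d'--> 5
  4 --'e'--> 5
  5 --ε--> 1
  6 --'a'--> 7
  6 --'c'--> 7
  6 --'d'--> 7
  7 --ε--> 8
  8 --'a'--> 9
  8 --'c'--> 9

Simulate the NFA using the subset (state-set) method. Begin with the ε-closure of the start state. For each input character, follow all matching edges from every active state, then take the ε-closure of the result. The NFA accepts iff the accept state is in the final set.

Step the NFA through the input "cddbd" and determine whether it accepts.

Answer: REJECT

Trace:
S₀ = ε-closure({0}) = {0,2,4}
'c' @ 1: {1,3,6}
'd' @ 2: {7,8}
'd' @ 3: {}  — no active states
rest 'bd' ignored (set empty)
end set {} — state 9 not in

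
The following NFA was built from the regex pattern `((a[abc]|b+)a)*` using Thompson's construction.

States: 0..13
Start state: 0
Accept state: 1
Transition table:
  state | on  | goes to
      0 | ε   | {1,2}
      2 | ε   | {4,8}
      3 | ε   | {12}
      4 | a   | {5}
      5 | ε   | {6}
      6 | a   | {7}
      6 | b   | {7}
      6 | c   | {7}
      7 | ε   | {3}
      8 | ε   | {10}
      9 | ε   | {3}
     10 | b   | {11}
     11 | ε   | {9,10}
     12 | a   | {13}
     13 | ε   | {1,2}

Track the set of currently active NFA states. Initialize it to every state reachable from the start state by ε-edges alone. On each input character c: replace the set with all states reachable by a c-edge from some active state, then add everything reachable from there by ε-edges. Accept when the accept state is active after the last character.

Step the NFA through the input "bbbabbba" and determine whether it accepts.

Answer: ACCEPT

Steps:
start: ε-closure({0}) = {0,1,2,4,8,10}
'b' @ 1: {3,9,10,11,12}
'b' @ 2: {3,9,10,11,12}
'b' @ 3: {3,9,10,11,12}
'a' @ 4: {1,2,4,8,10,13}  [accepting]
'b' @ 5: {3,9,10,11,12}
'b' @ 6: {3,9,10,11,12}
'b' @ 7: {3,9,10,11,12}
'a' @ 8: {1,2,4,8,10,13}  [accepting]
after full input: {1,2,4,8,10,13}  (accept=1 in)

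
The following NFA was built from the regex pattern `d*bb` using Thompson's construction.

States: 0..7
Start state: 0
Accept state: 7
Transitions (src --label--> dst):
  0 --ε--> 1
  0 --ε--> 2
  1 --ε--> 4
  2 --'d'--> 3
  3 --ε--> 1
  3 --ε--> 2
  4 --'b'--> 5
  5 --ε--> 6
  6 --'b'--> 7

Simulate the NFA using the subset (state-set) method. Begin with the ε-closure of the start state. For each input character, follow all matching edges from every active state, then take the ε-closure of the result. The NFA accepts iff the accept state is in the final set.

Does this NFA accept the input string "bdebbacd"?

Answer: REJECT

Derivation:
S₀ = ε-closure({0}) = {0,1,2,4}
'b' @ 1: {5,6}
'd' @ 2: {}  — no active states
rest 'ebbacd' ignored (set empty)
after full input: {}  (accept=7 not in)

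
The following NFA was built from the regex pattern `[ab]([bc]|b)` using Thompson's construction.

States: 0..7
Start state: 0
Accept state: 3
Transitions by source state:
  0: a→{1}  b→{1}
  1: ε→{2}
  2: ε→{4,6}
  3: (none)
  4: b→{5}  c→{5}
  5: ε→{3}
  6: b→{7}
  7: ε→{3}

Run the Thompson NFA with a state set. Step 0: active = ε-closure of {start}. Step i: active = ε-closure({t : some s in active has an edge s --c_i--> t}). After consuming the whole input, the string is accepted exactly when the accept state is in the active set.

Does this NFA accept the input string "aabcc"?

Answer: REJECT

Steps:
initial (ε-close {0}): {0}
'a' @ 1: {1,2,4,6}
'a' @ 2: {}  — state set empty
rest 'bcc' ignored (set empty)
after full input: {}  (accept=3 not in)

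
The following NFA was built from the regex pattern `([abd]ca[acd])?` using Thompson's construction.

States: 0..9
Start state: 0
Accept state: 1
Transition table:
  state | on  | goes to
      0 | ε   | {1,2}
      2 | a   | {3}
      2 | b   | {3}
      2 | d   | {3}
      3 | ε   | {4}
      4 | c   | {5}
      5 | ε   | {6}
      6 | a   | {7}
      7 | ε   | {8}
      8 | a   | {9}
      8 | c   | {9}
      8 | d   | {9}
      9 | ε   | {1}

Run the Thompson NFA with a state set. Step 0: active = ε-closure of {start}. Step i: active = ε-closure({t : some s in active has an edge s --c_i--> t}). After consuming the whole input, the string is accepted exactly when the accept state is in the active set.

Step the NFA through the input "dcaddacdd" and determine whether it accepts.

Answer: REJECT

Derivation:
S₀ = ε-closure({0}) = {0,1,2}
'd' @ 1: {3,4}
'c' @ 2: {5,6}
'a' @ 3: {7,8}
'd' @ 4: {1,9}  [accepting]
'd' @ 5: {}  — dead — no transitions
rest 'acdd' ignored (set empty)
after full input: {}  (accept=1 not in)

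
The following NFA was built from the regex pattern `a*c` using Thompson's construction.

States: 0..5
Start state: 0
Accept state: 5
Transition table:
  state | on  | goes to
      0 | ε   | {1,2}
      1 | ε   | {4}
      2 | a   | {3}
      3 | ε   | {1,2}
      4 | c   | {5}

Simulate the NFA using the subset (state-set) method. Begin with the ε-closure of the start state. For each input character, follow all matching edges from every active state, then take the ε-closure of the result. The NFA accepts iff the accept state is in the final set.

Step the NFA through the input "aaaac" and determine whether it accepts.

S₀ = ε-closure({0}) = {0,1,2,4}
'a' @ 1: {1,2,3,4}
'a' @ 2: {1,2,3,4}
'a' @ 3: {1,2,3,4}
'a' @ 4: {1,2,3,4}
'c' @ 5: {5}  [accepting]
after full input: {5}  (accept=5 in)

Answer: ACCEPT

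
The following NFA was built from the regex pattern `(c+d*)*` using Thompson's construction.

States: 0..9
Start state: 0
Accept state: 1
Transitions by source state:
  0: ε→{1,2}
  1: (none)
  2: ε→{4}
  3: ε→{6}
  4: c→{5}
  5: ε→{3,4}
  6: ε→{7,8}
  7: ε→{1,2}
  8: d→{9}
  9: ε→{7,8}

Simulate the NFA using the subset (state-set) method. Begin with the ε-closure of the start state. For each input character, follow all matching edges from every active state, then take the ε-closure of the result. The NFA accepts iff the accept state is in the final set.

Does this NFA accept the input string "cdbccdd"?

initial (ε-close {0}): {0,1,2,4}
'c' @ 1: {1,2,3,4,5,6,7,8}  (accept∈set)
'd' @ 2: {1,2,4,7,8,9}  (accept∈set)
'b' @ 3: {}  — no active states
rest 'ccdd' ignored (set empty)
end set {} — state 1 not in

Answer: REJECT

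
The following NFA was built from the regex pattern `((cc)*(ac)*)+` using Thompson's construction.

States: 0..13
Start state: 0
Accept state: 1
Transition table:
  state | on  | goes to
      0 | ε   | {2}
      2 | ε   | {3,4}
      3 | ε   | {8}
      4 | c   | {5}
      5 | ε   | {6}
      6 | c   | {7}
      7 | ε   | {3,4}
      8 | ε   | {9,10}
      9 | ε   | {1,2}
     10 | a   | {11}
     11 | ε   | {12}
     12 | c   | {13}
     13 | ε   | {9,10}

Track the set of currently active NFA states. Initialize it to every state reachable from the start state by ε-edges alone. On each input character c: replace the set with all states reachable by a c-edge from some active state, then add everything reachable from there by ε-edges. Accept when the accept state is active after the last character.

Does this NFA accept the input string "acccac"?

start: ε-closure({0}) = {0,1,2,3,4,8,9,10}
'a' @ 1: {11,12}
'c' @ 2: {1,2,3,4,8,9,10,13}  (accept∈set)
'c' @ 3: {5,6}
'c' @ 4: {1,2,3,4,7,8,9,10}  (accept∈set)
'a' @ 5: {11,12}
'c' @ 6: {1,2,3,4,8,9,10,13}  (accept∈set)
end set {1,2,3,4,8,9,10,13} — state 1 in

Answer: ACCEPT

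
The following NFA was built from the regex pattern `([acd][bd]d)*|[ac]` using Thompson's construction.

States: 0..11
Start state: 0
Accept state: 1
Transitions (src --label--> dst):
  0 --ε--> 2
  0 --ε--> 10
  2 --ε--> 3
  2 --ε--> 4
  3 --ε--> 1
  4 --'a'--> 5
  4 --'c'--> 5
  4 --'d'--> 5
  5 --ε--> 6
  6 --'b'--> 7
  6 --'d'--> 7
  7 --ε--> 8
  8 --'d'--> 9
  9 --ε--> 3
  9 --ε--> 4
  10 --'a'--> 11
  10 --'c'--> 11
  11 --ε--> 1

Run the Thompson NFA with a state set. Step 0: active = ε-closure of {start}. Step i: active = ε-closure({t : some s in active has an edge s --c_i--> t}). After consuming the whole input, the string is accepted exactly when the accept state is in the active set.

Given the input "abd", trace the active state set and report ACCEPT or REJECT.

Answer: ACCEPT

Derivation:
S₀ = ε-closure({0}) = {0,1,2,3,4,10}
'a' @ 1: {1,5,6,11}  ✓accept
'b' @ 2: {7,8}
'd' @ 3: {1,3,4,9}  ✓accept
final: {1,3,4,9}; accept 1 in set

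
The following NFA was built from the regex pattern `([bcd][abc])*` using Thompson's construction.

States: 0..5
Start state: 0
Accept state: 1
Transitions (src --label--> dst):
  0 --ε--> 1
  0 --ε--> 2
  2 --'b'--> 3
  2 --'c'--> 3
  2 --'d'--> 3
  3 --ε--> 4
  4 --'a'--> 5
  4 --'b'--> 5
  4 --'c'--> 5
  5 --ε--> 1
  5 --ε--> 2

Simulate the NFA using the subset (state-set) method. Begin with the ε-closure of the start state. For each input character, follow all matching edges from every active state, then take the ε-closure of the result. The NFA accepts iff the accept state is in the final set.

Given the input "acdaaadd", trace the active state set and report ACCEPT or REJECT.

Answer: REJECT

Trace:
initial (ε-close {0}): {0,1,2}
'a' @ 1: {}  — no active states
rest 'cdaaadd' ignored (set empty)
end set {} — state 1 not in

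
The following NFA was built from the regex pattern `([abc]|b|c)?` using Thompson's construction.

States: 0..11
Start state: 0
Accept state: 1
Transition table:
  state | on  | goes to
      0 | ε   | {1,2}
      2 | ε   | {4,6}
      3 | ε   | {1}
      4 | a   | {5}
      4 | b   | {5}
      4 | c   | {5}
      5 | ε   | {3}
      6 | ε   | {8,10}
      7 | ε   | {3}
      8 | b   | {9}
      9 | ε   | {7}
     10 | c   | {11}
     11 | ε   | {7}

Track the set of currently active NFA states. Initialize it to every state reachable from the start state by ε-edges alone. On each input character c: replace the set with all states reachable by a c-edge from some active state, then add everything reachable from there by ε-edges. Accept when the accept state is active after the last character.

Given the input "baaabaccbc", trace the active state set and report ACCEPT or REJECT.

Answer: REJECT

Derivation:
initial (ε-close {0}): {0,1,2,4,6,8,10}
'b' @ 1: {1,3,5,7,9}  (accept∈set)
'a' @ 2: {}  — no active states
rest 'aabaccbc' ignored (set empty)
final: {}; accept 1 not in set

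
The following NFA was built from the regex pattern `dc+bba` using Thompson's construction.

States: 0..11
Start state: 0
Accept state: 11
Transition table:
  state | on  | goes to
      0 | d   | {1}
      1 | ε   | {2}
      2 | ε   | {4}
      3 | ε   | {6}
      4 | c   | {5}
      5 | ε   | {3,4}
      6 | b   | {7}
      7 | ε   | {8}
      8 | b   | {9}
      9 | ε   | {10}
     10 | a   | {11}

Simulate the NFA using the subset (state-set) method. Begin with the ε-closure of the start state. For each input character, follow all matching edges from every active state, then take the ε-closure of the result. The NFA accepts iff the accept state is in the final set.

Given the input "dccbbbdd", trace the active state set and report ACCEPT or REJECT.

S₀ = ε-closure({0}) = {0}
'd' @ 1: {1,2,4}
'c' @ 2: {3,4,5,6}
'c' @ 3: {3,4,5,6}
'b' @ 4: {7,8}
'b' @ 5: {9,10}
'b' @ 6: {}  — state set empty
rest 'dd' ignored (set empty)
end set {} — state 11 not in

Answer: REJECT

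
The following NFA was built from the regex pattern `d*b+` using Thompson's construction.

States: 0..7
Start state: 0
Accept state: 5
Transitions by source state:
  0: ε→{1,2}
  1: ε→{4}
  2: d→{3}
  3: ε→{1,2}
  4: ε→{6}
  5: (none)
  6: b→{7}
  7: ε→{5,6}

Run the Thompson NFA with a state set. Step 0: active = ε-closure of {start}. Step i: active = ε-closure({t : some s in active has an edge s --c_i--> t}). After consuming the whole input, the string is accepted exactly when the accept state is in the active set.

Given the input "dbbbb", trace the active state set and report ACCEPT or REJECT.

Answer: ACCEPT

Steps:
S₀ = ε-closure({0}) = {0,1,2,4,6}
'd' @ 1: {1,2,3,4,6}
'b' @ 2: {5,6,7}  [accepting]
'b' @ 3: {5,6,7}  [accepting]
'b' @ 4: {5,6,7}  [accepting]
'b' @ 5: {5,6,7}  [accepting]
end set {5,6,7} — state 5 in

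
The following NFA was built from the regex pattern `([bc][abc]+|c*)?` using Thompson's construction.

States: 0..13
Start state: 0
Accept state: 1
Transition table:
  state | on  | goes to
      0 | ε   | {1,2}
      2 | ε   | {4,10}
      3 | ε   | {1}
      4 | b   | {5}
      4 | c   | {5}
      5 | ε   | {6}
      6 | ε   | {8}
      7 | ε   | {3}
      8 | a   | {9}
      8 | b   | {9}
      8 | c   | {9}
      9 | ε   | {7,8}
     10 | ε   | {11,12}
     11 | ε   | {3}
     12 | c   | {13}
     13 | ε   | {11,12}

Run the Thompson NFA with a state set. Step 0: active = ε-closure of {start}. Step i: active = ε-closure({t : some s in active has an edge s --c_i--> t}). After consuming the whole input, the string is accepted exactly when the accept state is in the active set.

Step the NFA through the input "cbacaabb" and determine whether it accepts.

start: ε-closure({0}) = {0,1,2,3,4,10,11,12}
'c' @ 1: {1,3,5,6,8,11,12,13}  ✓accept
'b' @ 2: {1,3,7,8,9}  ✓accept
'a' @ 3: {1,3,7,8,9}  ✓accept
'c' @ 4: {1,3,7,8,9}  ✓accept
'a' @ 5: {1,3,7,8,9}  ✓accept
'a' @ 6: {1,3,7,8,9}  ✓accept
'b' @ 7: {1,3,7,8,9}  ✓accept
'b' @ 8: {1,3,7,8,9}  ✓accept
final: {1,3,7,8,9}; accept 1 in set

Answer: ACCEPT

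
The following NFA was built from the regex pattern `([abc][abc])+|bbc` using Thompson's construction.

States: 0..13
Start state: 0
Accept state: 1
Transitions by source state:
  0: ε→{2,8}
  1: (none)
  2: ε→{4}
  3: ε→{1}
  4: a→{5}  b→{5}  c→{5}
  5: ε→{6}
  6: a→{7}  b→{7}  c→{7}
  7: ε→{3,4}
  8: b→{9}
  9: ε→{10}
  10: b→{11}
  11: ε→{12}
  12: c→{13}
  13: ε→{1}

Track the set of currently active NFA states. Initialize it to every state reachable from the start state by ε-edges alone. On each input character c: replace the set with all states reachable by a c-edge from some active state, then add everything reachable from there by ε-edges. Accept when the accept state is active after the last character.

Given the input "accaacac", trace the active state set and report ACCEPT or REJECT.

Answer: ACCEPT

Trace:
initial (ε-close {0}): {0,2,4,8}
'a' @ 1: {5,6}
'c' @ 2: {1,3,4,7}  ✓accept
'c' @ 3: {5,6}
'a' @ 4: {1,3,4,7}  ✓accept
'a' @ 5: {5,6}
'c' @ 6: {1,3,4,7}  ✓accept
'a' @ 7: {5,6}
'c' @ 8: {1,3,4,7}  ✓accept
final: {1,3,4,7}; accept 1 in set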